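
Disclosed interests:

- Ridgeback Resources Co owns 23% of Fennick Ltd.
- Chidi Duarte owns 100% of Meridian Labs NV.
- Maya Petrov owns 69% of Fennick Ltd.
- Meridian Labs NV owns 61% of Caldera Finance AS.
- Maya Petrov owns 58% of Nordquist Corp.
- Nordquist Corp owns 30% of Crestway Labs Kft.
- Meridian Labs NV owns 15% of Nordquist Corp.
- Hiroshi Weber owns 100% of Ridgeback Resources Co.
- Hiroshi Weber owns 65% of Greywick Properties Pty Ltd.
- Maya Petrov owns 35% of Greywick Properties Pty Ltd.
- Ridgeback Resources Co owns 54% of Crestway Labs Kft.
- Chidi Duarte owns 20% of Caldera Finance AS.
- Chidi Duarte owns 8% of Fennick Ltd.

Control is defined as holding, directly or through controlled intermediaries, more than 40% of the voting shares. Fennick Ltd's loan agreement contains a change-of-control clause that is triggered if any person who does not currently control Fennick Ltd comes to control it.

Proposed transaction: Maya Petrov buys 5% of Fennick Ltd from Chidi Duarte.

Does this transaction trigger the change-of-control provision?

No

The purchase adds only to Maya's holdings (Chidi's stake shrinks), so Maya is the only person who could newly come to control Fennick.
Maya holds 69% of Fennick, so Maya controls Fennick.
So Maya already controls Fennick before the transaction.
After the purchase, Maya's direct stake in Fennick rises to 69% + 5% = 74%, and Chidi's stake falls to 3%.
Maya controlled Fennick already, so this is not a new person acquiring control; every other person's position is unchanged or reduced.
No new person acquires control, so the clause is not triggered.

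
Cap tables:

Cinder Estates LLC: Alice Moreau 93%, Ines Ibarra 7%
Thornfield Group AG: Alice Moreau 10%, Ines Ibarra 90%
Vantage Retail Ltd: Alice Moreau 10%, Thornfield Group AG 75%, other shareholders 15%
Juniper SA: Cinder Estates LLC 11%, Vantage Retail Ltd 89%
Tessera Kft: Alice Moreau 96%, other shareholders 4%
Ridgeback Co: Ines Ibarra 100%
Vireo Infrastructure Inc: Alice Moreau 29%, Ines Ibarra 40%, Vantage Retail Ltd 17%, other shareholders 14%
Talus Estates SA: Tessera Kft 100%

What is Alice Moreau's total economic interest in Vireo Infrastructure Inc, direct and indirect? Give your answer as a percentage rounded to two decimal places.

31.98%

Alice reaches Vireo along 3 paths.
Direct stake: 29% = 29%.
Via Vantage: 10% × 17% = 1.7%.
Via Thornfield → Vantage: 10% × 75% × 17% = 1.275%.
Total: 29% + 1.7% + 1.275% = 31.975%.
Rounded: 31.98%.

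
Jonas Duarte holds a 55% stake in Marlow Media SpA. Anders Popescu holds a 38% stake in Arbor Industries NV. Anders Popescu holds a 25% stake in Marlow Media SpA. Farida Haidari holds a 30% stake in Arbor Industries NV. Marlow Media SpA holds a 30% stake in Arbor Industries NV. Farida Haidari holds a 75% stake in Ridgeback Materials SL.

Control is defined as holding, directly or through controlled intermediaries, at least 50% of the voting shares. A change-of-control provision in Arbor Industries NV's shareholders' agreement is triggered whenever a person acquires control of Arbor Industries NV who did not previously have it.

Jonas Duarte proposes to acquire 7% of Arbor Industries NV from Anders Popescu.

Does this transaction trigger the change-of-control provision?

The purchase adds only to Jonas's holdings (Anders's stake shrinks), so Jonas is the only person who could newly come to control Arbor.
Jonas holds 55% of Marlow, so Jonas controls Marlow.
In Arbor, Jonas's side holds only 30%, not ≥ 50%.
So before the transaction, Jonas does not control Arbor.
After the purchase, Jonas holds 7% of Arbor directly, and Anders's stake falls to 31%.
After the transaction, Jonas's side holds 30% + 7% = 37% of Arbor, not ≥ 50%, so Jonas still does not control Arbor.
No new person acquires control, so the clause is not triggered.

No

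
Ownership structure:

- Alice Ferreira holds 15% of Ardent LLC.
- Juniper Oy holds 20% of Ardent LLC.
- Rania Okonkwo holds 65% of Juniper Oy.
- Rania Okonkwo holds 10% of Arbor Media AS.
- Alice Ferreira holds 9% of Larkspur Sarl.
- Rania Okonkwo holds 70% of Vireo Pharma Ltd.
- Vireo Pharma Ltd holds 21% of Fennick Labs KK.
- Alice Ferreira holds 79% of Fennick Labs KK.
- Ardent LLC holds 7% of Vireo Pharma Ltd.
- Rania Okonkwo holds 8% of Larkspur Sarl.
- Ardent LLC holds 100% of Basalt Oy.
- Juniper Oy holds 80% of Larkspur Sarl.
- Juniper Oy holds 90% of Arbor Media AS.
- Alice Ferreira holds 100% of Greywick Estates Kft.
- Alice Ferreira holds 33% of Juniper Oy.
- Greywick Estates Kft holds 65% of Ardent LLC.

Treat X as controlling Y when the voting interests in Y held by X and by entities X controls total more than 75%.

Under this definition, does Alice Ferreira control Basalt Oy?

Alice holds 100% of Greywick, so Alice controls Greywick.
Greywick and Alice together hold 65% + 15% = 80% of Ardent, so Alice controls Ardent.
Ardent holds 100% of Basalt, so Alice controls Basalt.

Yes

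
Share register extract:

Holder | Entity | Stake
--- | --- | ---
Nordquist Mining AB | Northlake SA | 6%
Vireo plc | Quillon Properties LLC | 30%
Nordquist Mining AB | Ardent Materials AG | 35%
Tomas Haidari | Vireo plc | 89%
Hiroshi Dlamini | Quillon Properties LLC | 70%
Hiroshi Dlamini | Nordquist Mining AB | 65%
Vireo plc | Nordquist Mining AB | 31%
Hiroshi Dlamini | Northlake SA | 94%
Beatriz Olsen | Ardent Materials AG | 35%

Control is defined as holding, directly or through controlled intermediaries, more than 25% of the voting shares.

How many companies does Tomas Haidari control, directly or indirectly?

4

Tomas holds 89% of Vireo, so Tomas controls Vireo.
Vireo holds 31% of Nordquist, so Tomas controls Nordquist.
Vireo holds 30% of Quillon, so Tomas controls Quillon.
Nordquist holds 35% of Ardent, so Tomas controls Ardent.
No other company's threshold is met.
Tomas controls 4 companies.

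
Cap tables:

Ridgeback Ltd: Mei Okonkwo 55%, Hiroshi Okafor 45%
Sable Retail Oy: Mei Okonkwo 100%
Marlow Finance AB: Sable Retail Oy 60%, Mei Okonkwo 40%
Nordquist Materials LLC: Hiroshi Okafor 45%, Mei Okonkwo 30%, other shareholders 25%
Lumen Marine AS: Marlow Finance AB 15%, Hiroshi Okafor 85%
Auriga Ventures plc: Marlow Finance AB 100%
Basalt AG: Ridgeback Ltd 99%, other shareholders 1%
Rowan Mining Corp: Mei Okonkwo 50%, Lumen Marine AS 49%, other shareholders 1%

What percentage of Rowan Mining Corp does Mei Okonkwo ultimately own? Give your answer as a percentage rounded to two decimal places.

57.35%

Mei reaches Rowan along 3 paths.
Direct stake: 50% = 50%.
Via Sable → Marlow → Lumen: 100% × 60% × 15% × 49% = 4.41%.
Via Marlow → Lumen: 40% × 15% × 49% = 2.94%.
Total: 50% + 4.41% + 2.94% = 57.35%.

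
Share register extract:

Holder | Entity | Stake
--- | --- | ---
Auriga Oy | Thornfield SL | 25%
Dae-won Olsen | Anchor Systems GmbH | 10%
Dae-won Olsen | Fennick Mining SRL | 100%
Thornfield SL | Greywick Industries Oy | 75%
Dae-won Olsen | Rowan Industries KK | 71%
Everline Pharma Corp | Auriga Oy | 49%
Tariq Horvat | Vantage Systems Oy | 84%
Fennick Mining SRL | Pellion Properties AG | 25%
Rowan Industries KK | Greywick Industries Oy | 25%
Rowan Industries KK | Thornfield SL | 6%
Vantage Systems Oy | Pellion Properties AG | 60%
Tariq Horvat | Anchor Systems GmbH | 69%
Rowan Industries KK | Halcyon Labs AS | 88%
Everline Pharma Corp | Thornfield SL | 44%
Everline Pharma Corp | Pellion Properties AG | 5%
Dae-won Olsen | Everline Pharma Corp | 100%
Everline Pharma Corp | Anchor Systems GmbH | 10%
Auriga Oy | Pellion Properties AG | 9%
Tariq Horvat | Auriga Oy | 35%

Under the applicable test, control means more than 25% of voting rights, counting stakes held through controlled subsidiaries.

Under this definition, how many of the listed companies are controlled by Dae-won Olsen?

8

Dae-won holds 71% of Rowan, so Dae-won controls Rowan.
Dae-won holds 100% of Everline, so Dae-won controls Everline.
Everline holds 49% of Auriga, so Dae-won controls Auriga.
Auriga and Everline and Rowan together hold 25% + 44% + 6% = 75% of Thornfield, so Dae-won controls Thornfield.
Dae-won holds 100% of Fennick, so Dae-won controls Fennick.
Rowan holds 88% of Halcyon, so Dae-won controls Halcyon.
Thornfield and Rowan together hold 75% + 25% = 100% of Greywick, so Dae-won controls Greywick.
Auriga and Fennick and Everline together hold 9% + 25% + 5% = 39% of Pellion, so Dae-won controls Pellion.
No other company's threshold is met.
Dae-won controls 8 companies.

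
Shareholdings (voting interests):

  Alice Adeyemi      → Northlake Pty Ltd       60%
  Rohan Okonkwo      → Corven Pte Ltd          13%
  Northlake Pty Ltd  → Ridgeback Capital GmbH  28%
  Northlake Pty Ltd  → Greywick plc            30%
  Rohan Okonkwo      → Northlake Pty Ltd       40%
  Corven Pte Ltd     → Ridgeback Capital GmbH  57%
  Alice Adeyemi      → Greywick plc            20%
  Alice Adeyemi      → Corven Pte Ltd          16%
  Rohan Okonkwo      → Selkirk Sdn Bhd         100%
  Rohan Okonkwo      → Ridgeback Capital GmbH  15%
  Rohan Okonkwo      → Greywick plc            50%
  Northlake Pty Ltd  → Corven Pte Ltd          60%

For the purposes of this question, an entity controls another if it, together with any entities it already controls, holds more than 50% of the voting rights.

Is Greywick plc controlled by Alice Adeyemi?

Alice holds 60% of Northlake, so Alice controls Northlake.
Alice and Northlake together hold 16% + 60% = 76% of Corven, so Alice controls Corven.
Northlake and Corven together hold 28% + 57% = 85% of Ridgeback, so Alice controls Ridgeback.
In Greywick, Alice's side holds only 20% + 30% = 50%, not > 50%.
So Alice does not control Greywick.

No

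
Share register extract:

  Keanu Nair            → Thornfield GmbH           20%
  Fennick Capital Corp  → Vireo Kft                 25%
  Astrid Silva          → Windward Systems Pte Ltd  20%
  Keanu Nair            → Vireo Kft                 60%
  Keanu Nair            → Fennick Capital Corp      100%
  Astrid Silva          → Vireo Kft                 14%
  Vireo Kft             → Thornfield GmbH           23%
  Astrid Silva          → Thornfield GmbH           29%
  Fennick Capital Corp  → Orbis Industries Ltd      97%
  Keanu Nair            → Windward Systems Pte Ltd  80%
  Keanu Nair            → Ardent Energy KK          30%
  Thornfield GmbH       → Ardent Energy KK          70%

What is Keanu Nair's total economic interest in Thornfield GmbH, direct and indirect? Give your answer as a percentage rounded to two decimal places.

Keanu reaches Thornfield along 3 paths.
Via Vireo: 60% × 23% = 13.8%.
Via Fennick → Vireo: 100% × 25% × 23% = 5.75%.
Direct stake: 20% = 20%.
Total: 13.8% + 5.75% + 20% = 39.55%.

39.55%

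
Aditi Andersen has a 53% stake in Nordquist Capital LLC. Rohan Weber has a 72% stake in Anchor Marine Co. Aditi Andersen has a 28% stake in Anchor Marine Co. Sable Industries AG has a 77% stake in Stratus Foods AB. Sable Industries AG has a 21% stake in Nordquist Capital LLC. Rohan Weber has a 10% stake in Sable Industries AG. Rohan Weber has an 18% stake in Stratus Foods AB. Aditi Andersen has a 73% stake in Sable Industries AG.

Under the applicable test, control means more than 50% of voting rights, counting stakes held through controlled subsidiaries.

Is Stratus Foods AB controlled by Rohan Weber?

Rohan holds 72% of Anchor, so Rohan controls Anchor.
In Stratus, Rohan's side holds only 18%, not > 50%.
So Rohan does not control Stratus.

No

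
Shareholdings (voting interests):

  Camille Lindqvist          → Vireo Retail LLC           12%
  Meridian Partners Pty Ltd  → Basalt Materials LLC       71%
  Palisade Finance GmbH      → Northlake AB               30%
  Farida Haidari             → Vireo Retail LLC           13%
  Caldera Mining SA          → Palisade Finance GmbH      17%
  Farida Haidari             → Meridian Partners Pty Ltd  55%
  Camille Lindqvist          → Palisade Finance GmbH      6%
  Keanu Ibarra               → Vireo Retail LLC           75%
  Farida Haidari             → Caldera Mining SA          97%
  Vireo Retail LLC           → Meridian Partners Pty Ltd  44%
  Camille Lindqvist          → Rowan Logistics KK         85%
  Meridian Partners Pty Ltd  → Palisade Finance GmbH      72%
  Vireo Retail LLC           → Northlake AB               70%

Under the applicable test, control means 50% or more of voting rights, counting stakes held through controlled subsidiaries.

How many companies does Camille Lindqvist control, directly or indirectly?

1

Camille holds 85% of Rowan, so Camille controls Rowan.
No other company's threshold is met.
Camille controls 1 company.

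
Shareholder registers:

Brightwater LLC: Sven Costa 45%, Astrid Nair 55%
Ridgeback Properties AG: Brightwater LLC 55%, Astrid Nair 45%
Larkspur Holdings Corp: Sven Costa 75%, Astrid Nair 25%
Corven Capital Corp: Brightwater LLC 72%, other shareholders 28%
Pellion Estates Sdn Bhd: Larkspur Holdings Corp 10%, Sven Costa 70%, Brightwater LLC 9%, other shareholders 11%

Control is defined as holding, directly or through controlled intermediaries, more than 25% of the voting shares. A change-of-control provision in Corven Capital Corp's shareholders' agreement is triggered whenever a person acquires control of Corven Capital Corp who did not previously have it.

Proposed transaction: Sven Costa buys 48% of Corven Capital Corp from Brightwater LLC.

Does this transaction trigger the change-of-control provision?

No

The purchase adds only to Sven's holdings (Brightwater's stake shrinks), so Sven is the only person who could newly come to control Corven.
Sven holds 45% of Brightwater, so Sven controls Brightwater.
Brightwater holds 72% of Corven, so Sven controls Corven.
So Sven already controls Corven before the transaction.
After the purchase, Sven holds 48% of Corven directly, and Brightwater's stake falls to 24%.
Sven controlled Corven already, so this is not a new person acquiring control; every other person's position is unchanged or reduced.
No new person acquires control, so the clause is not triggered.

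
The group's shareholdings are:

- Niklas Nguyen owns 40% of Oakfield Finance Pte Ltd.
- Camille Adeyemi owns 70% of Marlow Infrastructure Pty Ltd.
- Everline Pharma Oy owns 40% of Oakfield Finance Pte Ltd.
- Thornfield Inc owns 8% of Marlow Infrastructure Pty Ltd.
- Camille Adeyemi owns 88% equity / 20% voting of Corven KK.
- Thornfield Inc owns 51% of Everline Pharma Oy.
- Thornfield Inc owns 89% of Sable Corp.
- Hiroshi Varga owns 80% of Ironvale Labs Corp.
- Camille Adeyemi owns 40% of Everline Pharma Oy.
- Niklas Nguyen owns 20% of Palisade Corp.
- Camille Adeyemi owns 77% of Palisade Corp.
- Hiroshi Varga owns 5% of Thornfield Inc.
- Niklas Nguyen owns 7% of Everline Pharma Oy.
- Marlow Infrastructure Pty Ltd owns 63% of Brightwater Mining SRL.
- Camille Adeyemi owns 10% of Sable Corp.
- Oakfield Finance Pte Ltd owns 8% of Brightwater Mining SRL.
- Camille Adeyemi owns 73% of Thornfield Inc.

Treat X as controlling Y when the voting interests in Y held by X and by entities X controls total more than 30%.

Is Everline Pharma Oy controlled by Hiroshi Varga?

No

Hiroshi holds 80% of Ironvale, so Hiroshi controls Ironvale.
Neither Hiroshi nor any entity Hiroshi controls holds any voting interest in Everline.
So Hiroshi does not control Everline.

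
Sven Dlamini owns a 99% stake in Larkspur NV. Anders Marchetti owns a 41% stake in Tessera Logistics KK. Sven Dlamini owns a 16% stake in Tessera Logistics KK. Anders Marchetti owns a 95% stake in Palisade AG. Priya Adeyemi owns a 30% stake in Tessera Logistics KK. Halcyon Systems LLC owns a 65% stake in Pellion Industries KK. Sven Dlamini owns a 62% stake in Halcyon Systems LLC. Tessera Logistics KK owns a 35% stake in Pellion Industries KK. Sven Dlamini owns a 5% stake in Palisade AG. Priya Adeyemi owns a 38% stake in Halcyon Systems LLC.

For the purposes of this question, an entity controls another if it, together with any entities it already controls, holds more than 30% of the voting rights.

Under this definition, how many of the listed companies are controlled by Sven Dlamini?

Sven holds 99% of Larkspur, so Sven controls Larkspur.
Sven holds 62% of Halcyon, so Sven controls Halcyon.
Halcyon holds 65% of Pellion, so Sven controls Pellion.
No other company's threshold is met.
Sven controls 3 companies.

3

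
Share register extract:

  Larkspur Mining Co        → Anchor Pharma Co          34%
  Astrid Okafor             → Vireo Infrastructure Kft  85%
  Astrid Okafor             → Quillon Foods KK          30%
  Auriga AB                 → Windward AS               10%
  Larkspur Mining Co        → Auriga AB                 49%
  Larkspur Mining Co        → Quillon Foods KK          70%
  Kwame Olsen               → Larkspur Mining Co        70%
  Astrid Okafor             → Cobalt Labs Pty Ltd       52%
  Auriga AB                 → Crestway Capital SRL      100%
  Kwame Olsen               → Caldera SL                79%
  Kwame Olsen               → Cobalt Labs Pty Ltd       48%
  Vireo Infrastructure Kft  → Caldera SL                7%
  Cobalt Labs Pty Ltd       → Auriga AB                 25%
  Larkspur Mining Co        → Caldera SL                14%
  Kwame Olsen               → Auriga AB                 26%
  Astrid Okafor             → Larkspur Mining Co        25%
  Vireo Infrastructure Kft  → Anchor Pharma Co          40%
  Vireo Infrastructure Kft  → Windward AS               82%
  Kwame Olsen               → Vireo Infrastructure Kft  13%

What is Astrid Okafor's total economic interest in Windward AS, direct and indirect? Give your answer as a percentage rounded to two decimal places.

72.23%

Astrid reaches Windward along 3 paths.
Via Vireo: 85% × 82% = 69.7%.
Via Larkspur → Auriga: 25% × 49% × 10% = 1.225%.
Via Cobalt → Auriga: 52% × 25% × 10% = 1.3%.
Total: 69.7% + 1.225% + 1.3% = 72.225%.
Rounded: 72.23%.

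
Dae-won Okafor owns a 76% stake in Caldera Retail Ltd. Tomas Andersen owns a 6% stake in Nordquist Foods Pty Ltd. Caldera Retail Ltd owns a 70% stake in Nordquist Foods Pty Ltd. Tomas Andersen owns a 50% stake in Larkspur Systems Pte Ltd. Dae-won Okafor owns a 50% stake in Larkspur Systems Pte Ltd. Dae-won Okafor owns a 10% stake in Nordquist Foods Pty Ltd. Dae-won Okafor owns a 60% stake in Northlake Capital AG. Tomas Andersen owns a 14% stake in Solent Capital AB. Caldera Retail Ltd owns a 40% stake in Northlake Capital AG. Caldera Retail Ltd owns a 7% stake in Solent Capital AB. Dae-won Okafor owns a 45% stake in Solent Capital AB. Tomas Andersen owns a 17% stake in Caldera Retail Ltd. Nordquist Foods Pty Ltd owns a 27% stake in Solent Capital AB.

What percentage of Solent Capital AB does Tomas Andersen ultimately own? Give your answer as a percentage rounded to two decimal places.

20.02%

Tomas reaches Solent along 4 paths.
Via Nordquist: 6% × 27% = 1.62%.
Via Caldera → Nordquist: 17% × 70% × 27% = 3.213%.
Direct stake: 14% = 14%.
Via Caldera: 17% × 7% = 1.19%.
Total: 1.62% + 3.213% + 14% + 1.19% = 20.023%.
Rounded: 20.02%.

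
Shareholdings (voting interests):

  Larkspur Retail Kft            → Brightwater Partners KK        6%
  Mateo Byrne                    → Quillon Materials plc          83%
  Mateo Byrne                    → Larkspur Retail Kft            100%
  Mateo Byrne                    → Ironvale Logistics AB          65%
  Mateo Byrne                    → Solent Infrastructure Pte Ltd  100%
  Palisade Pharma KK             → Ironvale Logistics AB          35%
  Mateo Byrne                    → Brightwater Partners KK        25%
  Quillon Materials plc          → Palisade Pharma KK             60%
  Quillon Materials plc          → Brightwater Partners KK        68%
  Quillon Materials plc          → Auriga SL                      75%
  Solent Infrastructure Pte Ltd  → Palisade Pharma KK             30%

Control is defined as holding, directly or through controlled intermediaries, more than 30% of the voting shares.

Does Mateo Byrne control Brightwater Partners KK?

Yes

Mateo holds 100% of Larkspur, so Mateo controls Larkspur.
Mateo holds 83% of Quillon, so Mateo controls Quillon.
Mateo and Quillon and Larkspur together hold 25% + 68% + 6% = 99% of Brightwater, so Mateo controls Brightwater.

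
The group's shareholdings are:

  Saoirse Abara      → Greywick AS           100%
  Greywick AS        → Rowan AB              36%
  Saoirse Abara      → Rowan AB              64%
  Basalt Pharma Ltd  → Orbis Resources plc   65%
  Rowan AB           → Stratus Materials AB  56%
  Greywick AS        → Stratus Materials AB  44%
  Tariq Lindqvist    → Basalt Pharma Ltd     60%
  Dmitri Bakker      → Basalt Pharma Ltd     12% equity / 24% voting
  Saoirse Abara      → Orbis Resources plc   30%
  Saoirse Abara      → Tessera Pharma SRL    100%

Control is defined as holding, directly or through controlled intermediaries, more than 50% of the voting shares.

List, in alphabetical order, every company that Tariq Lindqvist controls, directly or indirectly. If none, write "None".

Basalt Pharma Ltd, Orbis Resources plc

Tariq holds 60% of Basalt, so Tariq controls Basalt.
Basalt holds 65% of Orbis, so Tariq controls Orbis.
No other company's threshold is met.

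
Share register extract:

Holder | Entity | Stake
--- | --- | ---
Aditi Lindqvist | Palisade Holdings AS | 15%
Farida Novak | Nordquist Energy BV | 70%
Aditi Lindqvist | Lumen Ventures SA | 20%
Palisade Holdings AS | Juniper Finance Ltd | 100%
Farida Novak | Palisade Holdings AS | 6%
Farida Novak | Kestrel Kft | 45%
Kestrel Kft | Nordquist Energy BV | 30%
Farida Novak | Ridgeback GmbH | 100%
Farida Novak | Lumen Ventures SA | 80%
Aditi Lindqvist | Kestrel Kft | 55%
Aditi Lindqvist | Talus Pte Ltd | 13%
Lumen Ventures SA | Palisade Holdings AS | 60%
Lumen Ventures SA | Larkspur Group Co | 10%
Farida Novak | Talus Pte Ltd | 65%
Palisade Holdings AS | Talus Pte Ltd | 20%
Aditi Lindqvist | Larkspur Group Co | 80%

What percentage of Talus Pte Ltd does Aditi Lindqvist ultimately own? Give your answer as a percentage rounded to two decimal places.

18.40%

Aditi reaches Talus along 3 paths.
Via Lumen → Palisade: 20% × 60% × 20% = 2.4%.
Via Palisade: 15% × 20% = 3%.
Direct stake: 13% = 13%.
Total: 2.4% + 3% + 13% = 18.4%.
Rounded: 18.40%.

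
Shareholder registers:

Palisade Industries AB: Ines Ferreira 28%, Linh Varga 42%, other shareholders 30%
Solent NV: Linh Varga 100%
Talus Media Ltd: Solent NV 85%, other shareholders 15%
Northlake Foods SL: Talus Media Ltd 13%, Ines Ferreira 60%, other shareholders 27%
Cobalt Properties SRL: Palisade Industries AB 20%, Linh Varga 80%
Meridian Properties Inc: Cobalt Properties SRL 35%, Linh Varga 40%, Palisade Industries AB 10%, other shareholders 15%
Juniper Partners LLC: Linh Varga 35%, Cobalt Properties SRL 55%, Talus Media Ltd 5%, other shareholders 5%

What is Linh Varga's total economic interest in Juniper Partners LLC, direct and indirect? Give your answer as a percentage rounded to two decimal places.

87.87%

Linh reaches Juniper along 4 paths.
Direct stake: 35% = 35%.
Via Palisade → Cobalt: 42% × 20% × 55% = 4.62%.
Via Cobalt: 80% × 55% = 44%.
Via Solent → Talus: 100% × 85% × 5% = 4.25%.
Total: 35% + 4.62% + 44% + 4.25% = 87.87%.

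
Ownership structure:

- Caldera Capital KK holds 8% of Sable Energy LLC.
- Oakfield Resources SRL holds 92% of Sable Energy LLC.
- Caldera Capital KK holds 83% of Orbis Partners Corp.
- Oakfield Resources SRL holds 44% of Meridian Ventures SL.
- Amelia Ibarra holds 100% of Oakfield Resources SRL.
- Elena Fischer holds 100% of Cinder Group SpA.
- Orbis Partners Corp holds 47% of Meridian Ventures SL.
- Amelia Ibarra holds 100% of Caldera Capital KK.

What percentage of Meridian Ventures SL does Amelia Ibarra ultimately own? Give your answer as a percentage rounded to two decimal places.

Amelia reaches Meridian along 2 paths.
Via Oakfield: 100% × 44% = 44%.
Via Caldera → Orbis: 100% × 83% × 47% = 39.01%.
Total: 44% + 39.01% = 83.01%.

83.01%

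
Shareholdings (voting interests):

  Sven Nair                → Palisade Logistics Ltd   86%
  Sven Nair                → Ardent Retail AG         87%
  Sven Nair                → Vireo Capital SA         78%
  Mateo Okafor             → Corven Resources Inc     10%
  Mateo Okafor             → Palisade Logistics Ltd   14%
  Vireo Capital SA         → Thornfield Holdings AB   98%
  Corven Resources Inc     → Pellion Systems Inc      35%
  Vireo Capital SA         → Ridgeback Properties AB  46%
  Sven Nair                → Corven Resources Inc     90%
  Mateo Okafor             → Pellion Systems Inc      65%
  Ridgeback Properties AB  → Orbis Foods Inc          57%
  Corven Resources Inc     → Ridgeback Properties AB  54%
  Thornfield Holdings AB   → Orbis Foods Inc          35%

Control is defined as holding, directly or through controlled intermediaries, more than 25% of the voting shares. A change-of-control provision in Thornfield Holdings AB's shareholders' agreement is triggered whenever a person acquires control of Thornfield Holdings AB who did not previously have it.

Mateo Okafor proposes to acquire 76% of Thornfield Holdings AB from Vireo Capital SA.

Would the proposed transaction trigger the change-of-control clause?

Yes

The purchase adds only to Mateo's holdings (Vireo's stake shrinks), so Mateo is the only person who could newly come to control Thornfield.
Mateo holds 65% of Pellion, so Mateo controls Pellion.
Neither Mateo nor any entity Mateo controls holds any voting interest in Thornfield.
So before the transaction, Mateo does not control Thornfield.
After the purchase, Mateo holds 76% of Thornfield directly, and Vireo's stake falls to 22%.
Mateo holds 76% of Thornfield, so Mateo controls Thornfield.
Mateo did not control Thornfield before and does after, so the clause is triggered.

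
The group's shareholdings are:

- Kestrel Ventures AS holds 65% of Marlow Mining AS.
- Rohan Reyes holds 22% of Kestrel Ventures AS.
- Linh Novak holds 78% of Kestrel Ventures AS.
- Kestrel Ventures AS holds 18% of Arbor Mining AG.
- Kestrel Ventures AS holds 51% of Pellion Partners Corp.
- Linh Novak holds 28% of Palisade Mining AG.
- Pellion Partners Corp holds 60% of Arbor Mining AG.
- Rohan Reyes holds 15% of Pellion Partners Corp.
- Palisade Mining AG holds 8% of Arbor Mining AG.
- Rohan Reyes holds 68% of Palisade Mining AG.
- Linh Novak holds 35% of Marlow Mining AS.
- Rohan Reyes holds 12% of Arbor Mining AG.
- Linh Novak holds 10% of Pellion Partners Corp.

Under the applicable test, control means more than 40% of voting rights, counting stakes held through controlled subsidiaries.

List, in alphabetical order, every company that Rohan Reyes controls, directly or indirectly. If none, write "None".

Rohan holds 68% of Palisade, so Rohan controls Palisade.
No other company's threshold is met.

Palisade Mining AG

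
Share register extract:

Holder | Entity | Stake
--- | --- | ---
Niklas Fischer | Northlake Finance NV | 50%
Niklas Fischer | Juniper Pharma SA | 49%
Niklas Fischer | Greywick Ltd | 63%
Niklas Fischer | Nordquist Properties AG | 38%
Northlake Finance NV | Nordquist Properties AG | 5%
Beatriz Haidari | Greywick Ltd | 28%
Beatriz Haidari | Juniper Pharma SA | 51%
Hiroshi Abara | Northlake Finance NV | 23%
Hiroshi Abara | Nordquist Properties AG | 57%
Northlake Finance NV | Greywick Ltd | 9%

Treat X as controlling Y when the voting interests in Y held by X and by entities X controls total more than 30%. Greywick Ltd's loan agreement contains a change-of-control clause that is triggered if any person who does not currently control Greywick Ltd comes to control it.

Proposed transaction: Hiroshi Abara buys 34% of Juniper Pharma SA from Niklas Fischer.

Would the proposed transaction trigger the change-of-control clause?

The purchase adds only to Hiroshi's holdings (Niklas's stake shrinks), so Hiroshi is the only person who could newly come to control Greywick.
Hiroshi holds 57% of Nordquist, so Hiroshi controls Nordquist.
Neither Hiroshi nor any entity Hiroshi controls holds any voting interest in Greywick.
So before the transaction, Hiroshi does not control Greywick.
After the purchase, Hiroshi holds 34% of Juniper directly, and Niklas's stake falls to 15%.
Hiroshi holds 34% of Juniper, so Hiroshi controls Juniper.
After the transaction, neither Hiroshi nor any entity Hiroshi controls holds a voting interest in Greywick, so Hiroshi still does not control it.
No new person acquires control, so the clause is not triggered.

No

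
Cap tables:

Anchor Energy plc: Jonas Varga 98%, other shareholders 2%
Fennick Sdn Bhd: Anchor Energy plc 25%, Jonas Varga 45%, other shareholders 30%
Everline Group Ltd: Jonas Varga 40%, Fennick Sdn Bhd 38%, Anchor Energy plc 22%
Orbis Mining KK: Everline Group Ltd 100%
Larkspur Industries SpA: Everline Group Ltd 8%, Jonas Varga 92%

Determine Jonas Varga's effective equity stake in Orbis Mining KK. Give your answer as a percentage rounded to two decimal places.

87.97%

Jonas reaches Orbis along 4 paths.
Via Everline: 40% × 100% = 40%.
Via Anchor → Fennick → Everline: 98% × 25% × 38% × 100% = 9.31%.
Via Fennick → Everline: 45% × 38% × 100% = 17.1%.
Via Anchor → Everline: 98% × 22% × 100% = 21.56%.
Total: 40% + 9.31% + 17.1% + 21.56% = 87.97%.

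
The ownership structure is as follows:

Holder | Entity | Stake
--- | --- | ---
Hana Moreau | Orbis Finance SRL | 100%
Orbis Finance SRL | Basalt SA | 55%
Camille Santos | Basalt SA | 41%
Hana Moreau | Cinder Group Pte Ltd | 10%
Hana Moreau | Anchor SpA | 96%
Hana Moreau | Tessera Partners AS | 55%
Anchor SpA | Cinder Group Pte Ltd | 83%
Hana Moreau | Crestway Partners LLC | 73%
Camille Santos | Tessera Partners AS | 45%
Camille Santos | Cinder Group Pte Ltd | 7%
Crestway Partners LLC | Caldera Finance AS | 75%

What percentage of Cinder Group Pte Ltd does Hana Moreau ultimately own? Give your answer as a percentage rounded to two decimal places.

Hana reaches Cinder along 2 paths.
Via Anchor: 96% × 83% = 79.68%.
Direct stake: 10% = 10%.
Total: 79.68% + 10% = 89.68%.

89.68%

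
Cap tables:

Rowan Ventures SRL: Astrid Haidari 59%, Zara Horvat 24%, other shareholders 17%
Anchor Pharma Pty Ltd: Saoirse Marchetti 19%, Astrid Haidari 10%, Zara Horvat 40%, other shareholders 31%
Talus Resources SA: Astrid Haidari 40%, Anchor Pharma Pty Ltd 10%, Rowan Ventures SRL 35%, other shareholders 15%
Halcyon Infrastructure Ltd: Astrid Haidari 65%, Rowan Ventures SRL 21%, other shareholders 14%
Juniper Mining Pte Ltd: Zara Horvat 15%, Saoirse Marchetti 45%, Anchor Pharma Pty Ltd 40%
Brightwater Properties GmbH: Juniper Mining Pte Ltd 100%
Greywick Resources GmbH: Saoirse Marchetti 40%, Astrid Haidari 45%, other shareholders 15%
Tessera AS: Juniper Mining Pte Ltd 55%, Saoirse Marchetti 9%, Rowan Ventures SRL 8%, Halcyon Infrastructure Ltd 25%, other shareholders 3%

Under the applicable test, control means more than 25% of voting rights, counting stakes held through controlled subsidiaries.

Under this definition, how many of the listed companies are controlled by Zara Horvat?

Zara holds 40% of Anchor, so Zara controls Anchor.
Zara and Anchor together hold 15% + 40% = 55% of Juniper, so Zara controls Juniper.
Juniper holds 100% of Brightwater, so Zara controls Brightwater.
Juniper holds 55% of Tessera, so Zara controls Tessera.
No other company's threshold is met.
Zara controls 4 companies.

4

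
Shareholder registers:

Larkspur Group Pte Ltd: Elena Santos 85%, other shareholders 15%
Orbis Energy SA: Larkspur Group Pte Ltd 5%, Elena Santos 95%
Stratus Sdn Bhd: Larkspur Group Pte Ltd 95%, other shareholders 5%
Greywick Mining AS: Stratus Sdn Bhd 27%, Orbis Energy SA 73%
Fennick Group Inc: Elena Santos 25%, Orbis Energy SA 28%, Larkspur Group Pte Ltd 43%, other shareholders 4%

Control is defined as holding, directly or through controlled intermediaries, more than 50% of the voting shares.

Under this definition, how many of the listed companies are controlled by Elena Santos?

5

Elena holds 85% of Larkspur, so Elena controls Larkspur.
Larkspur and Elena together hold 5% + 95% = 100% of Orbis, so Elena controls Orbis.
Larkspur holds 95% of Stratus, so Elena controls Stratus.
Stratus and Orbis together hold 27% + 73% = 100% of Greywick, so Elena controls Greywick.
Elena and Orbis and Larkspur together hold 25% + 28% + 43% = 96% of Fennick, so Elena controls Fennick.
Elena controls 5 companies.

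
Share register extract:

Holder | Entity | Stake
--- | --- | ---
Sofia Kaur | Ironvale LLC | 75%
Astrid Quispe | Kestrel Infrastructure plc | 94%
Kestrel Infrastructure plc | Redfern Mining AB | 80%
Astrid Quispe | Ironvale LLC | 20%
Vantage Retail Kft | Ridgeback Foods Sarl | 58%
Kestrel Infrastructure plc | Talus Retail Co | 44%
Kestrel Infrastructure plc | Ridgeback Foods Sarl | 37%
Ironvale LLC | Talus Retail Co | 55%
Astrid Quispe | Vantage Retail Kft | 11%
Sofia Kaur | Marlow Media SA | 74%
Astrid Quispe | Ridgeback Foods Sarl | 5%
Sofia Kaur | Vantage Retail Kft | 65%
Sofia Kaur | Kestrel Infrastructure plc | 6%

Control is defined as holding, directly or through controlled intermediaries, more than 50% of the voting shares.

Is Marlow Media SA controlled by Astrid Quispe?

No

Astrid holds 94% of Kestrel, so Astrid controls Kestrel.
Kestrel holds 80% of Redfern, so Astrid controls Redfern.
Neither Astrid nor any entity Astrid controls holds any voting interest in Marlow.
So Astrid does not control Marlow.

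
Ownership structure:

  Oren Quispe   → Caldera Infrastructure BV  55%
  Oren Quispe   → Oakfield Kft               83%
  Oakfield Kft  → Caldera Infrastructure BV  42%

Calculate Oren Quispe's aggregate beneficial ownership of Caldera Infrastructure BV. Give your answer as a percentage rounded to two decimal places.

89.86%

Oren reaches Caldera along 2 paths.
Via Oakfield: 83% × 42% = 34.86%.
Direct stake: 55% = 55%.
Total: 34.86% + 55% = 89.86%.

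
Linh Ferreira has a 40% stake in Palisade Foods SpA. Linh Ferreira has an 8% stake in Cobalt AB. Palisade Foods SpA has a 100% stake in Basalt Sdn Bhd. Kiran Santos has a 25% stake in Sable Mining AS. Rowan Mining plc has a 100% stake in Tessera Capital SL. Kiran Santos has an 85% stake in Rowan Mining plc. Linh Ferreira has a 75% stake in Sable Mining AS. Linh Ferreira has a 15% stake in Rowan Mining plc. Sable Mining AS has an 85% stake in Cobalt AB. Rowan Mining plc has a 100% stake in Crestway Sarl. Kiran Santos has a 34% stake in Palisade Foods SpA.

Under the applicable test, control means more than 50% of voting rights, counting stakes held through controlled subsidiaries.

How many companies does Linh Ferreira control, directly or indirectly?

2

Linh holds 75% of Sable, so Linh controls Sable.
Sable and Linh together hold 85% + 8% = 93% of Cobalt, so Linh controls Cobalt.
No other company's threshold is met.
Linh controls 2 companies.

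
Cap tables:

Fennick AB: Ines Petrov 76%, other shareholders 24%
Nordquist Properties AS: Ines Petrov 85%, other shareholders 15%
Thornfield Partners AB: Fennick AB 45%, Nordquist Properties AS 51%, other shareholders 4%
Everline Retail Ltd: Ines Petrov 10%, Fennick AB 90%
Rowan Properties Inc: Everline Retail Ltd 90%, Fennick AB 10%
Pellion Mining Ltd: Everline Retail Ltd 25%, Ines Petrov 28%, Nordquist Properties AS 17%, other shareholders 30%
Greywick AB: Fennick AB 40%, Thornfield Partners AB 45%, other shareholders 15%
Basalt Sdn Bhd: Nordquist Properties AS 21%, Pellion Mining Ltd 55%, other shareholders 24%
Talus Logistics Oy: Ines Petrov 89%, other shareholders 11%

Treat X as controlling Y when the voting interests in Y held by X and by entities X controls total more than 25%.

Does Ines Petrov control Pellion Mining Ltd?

Ines holds 85% of Nordquist, so Ines controls Nordquist.
Ines holds 76% of Fennick, so Ines controls Fennick.
Ines and Fennick together hold 10% + 90% = 100% of Everline, so Ines controls Everline.
Everline and Ines and Nordquist together hold 25% + 28% + 17% = 70% of Pellion, so Ines controls Pellion.

Yes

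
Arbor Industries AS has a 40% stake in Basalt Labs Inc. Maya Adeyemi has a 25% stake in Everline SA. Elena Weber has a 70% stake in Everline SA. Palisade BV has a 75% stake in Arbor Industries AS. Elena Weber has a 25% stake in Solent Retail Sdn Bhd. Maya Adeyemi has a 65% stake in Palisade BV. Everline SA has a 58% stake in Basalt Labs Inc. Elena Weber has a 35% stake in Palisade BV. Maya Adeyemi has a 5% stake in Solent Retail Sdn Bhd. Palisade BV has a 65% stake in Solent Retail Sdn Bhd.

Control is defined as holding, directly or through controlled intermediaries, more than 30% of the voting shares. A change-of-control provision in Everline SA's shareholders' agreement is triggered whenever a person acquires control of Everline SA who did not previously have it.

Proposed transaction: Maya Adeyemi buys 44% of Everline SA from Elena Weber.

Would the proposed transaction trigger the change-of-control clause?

Yes

The purchase adds only to Maya's holdings (Elena's stake shrinks), so Maya is the only person who could newly come to control Everline.
Maya holds 65% of Palisade, so Maya controls Palisade.
Maya and Palisade together hold 5% + 65% = 70% of Solent, so Maya controls Solent.
Palisade holds 75% of Arbor, so Maya controls Arbor.
Arbor holds 40% of Basalt, so Maya controls Basalt.
In Everline, Maya's side holds only 25%, not > 30%.
So before the transaction, Maya does not control Everline.
After the purchase, Maya's direct stake in Everline rises to 25% + 44% = 69%, and Elena's stake falls to 26%.
Maya holds 69% of Everline, so Maya controls Everline.
Maya did not control Everline before and does after, so the clause is triggered.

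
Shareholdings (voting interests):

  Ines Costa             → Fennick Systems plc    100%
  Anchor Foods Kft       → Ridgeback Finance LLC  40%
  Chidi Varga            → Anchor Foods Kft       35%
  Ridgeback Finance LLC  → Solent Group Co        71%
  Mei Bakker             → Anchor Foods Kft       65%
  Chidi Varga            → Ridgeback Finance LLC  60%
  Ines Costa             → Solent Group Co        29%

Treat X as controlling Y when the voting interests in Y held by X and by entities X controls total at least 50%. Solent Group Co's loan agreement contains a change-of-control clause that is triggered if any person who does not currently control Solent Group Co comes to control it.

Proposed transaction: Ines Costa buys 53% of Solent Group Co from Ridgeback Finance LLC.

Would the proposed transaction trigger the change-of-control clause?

The purchase adds only to Ines's holdings (Ridgeback's stake shrinks), so Ines is the only person who could newly come to control Solent.
Ines holds 100% of Fennick, so Ines controls Fennick.
In Solent, Ines's side holds only 29%, not ≥ 50%.
So before the transaction, Ines does not control Solent.
After the purchase, Ines's direct stake in Solent rises to 29% + 53% = 82%, and Ridgeback's stake falls to 18%.
Ines holds 82% of Solent, so Ines controls Solent.
Ines did not control Solent before and does after, so the clause is triggered.

Yes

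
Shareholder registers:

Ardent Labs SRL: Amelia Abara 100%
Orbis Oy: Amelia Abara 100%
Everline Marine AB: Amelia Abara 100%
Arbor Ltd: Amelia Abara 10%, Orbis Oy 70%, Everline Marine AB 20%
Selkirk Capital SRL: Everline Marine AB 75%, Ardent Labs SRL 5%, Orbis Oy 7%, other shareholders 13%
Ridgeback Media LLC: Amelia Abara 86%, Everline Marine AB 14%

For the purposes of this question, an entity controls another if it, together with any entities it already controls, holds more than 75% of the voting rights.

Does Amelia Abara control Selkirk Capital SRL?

Yes

Amelia holds 100% of Orbis, so Amelia controls Orbis.
Amelia holds 100% of Everline, so Amelia controls Everline.
Amelia holds 100% of Ardent, so Amelia controls Ardent.
Everline and Ardent and Orbis together hold 75% + 5% + 7% = 87% of Selkirk, so Amelia controls Selkirk.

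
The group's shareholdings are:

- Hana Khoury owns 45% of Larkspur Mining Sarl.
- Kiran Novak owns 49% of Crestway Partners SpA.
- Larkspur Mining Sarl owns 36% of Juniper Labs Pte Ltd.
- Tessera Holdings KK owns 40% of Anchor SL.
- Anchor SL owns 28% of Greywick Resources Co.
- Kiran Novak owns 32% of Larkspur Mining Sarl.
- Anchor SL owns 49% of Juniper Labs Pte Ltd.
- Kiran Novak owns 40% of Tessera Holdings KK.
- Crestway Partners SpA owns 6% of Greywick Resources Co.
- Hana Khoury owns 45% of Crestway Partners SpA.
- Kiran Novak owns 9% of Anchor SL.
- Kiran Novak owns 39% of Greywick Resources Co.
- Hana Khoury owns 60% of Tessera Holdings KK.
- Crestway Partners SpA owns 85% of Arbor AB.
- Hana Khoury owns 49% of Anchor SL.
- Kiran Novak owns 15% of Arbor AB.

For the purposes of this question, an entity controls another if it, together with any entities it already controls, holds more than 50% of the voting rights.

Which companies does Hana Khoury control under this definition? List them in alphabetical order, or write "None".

Hana holds 60% of Tessera, so Hana controls Tessera.
Tessera and Hana together hold 40% + 49% = 89% of Anchor, so Hana controls Anchor.
No other company's threshold is met.

Anchor SL, Tessera Holdings KK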